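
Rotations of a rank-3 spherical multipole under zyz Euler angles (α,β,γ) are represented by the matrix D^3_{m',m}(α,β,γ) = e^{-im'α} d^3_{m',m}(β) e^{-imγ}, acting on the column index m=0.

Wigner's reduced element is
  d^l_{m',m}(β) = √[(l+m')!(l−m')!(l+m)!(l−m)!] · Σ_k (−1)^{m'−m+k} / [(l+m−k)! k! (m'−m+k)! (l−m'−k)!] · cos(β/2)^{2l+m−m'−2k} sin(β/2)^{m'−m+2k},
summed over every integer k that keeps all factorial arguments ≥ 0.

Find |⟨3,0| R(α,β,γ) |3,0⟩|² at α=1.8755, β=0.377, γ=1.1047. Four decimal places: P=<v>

First d^3_{0,0}(β=0.377), then the phase factors e^{-i(0)α} and e^{-i(0)γ}:
c=cos(0.377/2)=0.982286, s=sin(0.377/2)=0.187386; N=√[6·6·6·6]=36.000000
The bounds max(0,m−m')=0 and min(l+m,l−m')=3 give 4 terms
  k=0: (−1)^0·36.0000/(36)·0.9823^6·0.1874^0 = +0.898315
  k=1: (−1)^1·36.0000/(4)·0.9823^4·0.1874^2 = -0.294217
  k=2: (−1)^2·36.0000/(4)·0.9823^2·0.1874^4 = +0.010707
  k=3: (−1)^3·36.0000/(36)·0.9823^0·0.1874^6 = -0.000043
d^3_{0,0}(0.377) = +0.898315 -0.294217 +0.010707 -0.000043 = +0.614762
|D^3_{0,0}|² = |d^3_{0,0}(β)|² = (+0.614762)² = 0.377932 (the z-rotation phases have unit modulus)

P=0.3779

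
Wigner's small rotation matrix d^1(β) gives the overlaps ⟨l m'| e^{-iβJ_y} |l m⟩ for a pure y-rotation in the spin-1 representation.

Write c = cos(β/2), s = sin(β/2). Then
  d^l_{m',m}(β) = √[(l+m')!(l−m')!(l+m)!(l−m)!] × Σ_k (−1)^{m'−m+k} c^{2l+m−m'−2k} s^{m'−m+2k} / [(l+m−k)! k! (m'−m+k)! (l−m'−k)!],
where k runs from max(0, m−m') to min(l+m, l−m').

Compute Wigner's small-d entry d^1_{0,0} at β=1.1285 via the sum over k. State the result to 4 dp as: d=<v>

d=0.4280

d^1_{0,0}(β=1.1285) via Wigner's sum:
With c≡cos(β/2)=0.844990 and s≡sin(β/2)=0.534782, N=[1·1·1·1]^{1/2}=1.000000
k: max(0,(0)−(0))=0 … min(1+(0),1−(0))=1
  k=0: (−1)^0·1.0000/(1)·0.8450^2·0.5348^0 = +0.714008
  k=1: (−1)^1·1.0000/(1)·0.8450^0·0.5348^2 = -0.285992
d^1_{0,0}(1.1285) = +0.714008 -0.285992 = +0.428016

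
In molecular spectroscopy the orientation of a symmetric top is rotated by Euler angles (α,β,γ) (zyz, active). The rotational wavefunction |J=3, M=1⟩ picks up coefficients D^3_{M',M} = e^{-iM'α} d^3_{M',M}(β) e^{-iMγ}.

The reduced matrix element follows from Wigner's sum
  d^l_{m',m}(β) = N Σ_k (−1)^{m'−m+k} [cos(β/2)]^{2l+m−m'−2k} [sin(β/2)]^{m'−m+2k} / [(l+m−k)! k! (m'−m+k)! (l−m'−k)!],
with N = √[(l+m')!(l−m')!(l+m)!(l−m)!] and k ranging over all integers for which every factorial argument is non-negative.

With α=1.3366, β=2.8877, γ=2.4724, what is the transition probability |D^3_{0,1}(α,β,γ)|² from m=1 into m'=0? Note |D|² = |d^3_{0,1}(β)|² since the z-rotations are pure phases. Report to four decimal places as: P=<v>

P=0.1606

D^3_{0,1}(1.3366,2.8877,2.4724) = e^{-i·0·1.3366}·d^3_{0,1}(2.8877)·e^{-i·1·2.4724}. Compute d first:
c=cos(2.8877/2)=0.126606, s=sin(2.8877/2)=0.991953; N=√[6·6·24·2]=41.569219
The bounds max(0,m−m')=1 and min(l+m,l−m')=3 give 3 terms
  k=1: (−1)^0·41.5692/(12)·0.1266^5·0.9920^1 = +0.000112
  k=2: (−1)^1·41.5692/(4)·0.1266^3·0.9920^3 = -0.020585
  k=3: (−1)^2·41.5692/(12)·0.1266^1·0.9920^5 = +0.421211
d^3_{0,1}(2.8877) = +0.000112 -0.020585 +0.421211 = +0.400738
|D^3_{0,1}|² = |d^3_{0,1}(β)|² = (+0.400738)² = 0.160591 (the z-rotation phases have unit modulus)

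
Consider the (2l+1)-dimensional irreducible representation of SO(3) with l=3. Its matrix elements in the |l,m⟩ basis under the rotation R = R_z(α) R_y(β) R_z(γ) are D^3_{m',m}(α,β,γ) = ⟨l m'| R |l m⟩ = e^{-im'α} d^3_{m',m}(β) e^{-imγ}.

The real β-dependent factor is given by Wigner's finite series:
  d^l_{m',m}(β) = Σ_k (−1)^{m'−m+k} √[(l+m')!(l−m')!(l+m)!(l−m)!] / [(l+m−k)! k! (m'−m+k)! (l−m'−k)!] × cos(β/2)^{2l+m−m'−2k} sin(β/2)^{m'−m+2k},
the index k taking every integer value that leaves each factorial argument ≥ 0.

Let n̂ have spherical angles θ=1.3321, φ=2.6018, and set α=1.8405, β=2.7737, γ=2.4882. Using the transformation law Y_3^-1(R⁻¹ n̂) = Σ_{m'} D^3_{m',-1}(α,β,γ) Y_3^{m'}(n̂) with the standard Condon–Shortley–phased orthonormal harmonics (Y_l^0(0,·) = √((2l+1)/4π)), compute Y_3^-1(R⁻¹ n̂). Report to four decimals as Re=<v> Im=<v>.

Re=-0.3202 Im=-0.0262

Need the full column D^3_{m',-1} for m'=−3..3 at α=1.8405, β=2.7737, γ=2.4882.
cos(β/2)=0.182911, sin(β/2)=0.983130
d^3_{-3,-1}: single k=2 term ⇒ +0.004190;  D = -0.000650+0.004139i
d^3_{-2,-1}: k∈[1..2] ⇒ +0.000637 -0.036777 = -0.036141;  D = -0.035906+0.004111i
d^3_{-1,-1}: k∈[0..2] ⇒ +0.000037 -0.008655 +0.187531 = +0.178913;  D = -0.066975-0.165904i
d^3_{0,-1}: k∈[0..2] ⇒ -0.000697 +0.060431 -0.581947 = -0.522213;  D = +0.414651-0.317445i
d^3_{1,-1}: k∈[0..2] ⇒ +0.006491 -0.250041 +0.902952 = +0.659402;  D = +0.525855+0.397853i
d^3_{2,-1}: k∈[0..1] ⇒ -0.036777 +0.531243 = +0.494465;  D = +0.182487-0.459559i
d^3_{3,-1}: single k=0 term ⇒ +0.121051;  D = -0.120342-0.013083i
Y_3^{m'}(θ=1.3321,φ=2.6018) and Σ D·Y over m':
  (-0.0006+0.0041i)·(+0.0186-0.3823i)  (-0.0359+0.0041i)·(+0.1076+0.2012i)  (-0.0670-0.1659i)·(+0.1941+0.1163i)  (+0.4147-0.3174i)·(-0.2400+0.0000i)  (+0.5259+0.3979i)·(-0.1941+0.1163i)  (+0.1825-0.4596i)·(+0.1076-0.2012i)  (-0.1203-0.0131i)·(-0.0186-0.3823i)
Y_3^-1(R⁻¹ n̂) = -0.320247-0.026222i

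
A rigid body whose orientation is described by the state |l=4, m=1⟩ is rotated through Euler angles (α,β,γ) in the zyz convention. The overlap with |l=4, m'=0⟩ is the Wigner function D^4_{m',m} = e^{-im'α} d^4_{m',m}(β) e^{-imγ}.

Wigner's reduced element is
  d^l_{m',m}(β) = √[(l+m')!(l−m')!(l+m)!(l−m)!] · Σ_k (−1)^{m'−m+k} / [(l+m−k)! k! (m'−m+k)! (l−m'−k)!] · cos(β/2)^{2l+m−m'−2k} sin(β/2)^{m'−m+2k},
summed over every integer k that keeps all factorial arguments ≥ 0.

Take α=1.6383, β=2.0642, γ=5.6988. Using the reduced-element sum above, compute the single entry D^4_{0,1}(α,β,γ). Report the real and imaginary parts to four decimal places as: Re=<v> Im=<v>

First d^4_{0,1}(β=2.0642), then the phase factors e^{-i(0)α} and e^{-i(1)γ}:
With c≡cos(β/2)=0.513017 and s≡sin(β/2)=0.858378, N=[24·24·120·6]^{1/2}=643.987578
k: max(0,(1)−(0))=1 … min(4+(1),4−(0))=4
  k=1: (−1)^0·643.9876/(144)·0.5130^7·0.8584^1 = +0.035902
  k=2: (−1)^1·643.9876/(24)·0.5130^5·0.8584^3 = -0.603063
  k=3: (−1)^2·643.9876/(24)·0.5130^3·0.8584^5 = +1.688325
  k=4: (−1)^3·643.9876/(144)·0.5130^1·0.8584^7 = -0.787767
d^4_{0,1}(2.0642) = +0.035902 -0.603063 +1.688325 -0.787767 = +0.333396
Phases: e^{-i·(0)·1.6383}=+1.000000+0.000000i, e^{-i·(1)·5.6988}=+0.834051+0.551687i ⇒ D=+0.278070+0.183930i

Re=0.2781 Im=0.1839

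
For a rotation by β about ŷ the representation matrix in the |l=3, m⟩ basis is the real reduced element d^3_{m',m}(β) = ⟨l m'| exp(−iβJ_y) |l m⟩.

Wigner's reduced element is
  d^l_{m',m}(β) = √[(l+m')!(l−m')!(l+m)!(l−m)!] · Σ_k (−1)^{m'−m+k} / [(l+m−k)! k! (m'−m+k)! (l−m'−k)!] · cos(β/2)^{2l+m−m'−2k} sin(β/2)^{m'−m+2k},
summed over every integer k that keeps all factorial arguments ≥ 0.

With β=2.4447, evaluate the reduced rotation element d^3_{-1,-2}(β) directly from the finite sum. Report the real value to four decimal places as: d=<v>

d=0.1952

d^3_{-1,-2}(β=2.4447) via Wigner's sum:
With c≡cos(β/2)=0.341438 and s≡sin(β/2)=0.939904, N=[2·24·1·120]^{1/2}=75.894664
The bounds max(0,m−m')=0 and min(l+m,l−m')=1 give 2 terms
  k=0: (−1)^1·75.8947/(24)·0.3414^5·0.9399^1 = -0.013792
  k=1: (−1)^2·75.8947/(12)·0.3414^3·0.9399^3 = +0.209034
d^3_{-1,-2}(2.4447) = -0.013792 +0.209034 = +0.195241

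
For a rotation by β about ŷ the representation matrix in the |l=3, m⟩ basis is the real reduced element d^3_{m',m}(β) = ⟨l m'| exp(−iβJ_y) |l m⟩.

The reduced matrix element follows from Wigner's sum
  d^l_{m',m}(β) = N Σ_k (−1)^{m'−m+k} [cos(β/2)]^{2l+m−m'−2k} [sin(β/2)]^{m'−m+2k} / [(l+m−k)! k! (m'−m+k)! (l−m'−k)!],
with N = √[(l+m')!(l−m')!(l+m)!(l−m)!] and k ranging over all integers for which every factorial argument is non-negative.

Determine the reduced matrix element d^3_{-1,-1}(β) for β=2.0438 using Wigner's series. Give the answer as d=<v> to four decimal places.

d^3_{-1,-1}(β=2.0438) via Wigner's sum:
With c≡cos(β/2)=0.521746 and s≡sin(β/2)=0.853101, N=[2·24·2·24]^{1/2}=48.000000
The bounds max(0,m−m')=0 and min(l+m,l−m')=2 give 3 terms
  k=0: (−1)^0·48.0000/(48)·0.5217^6·0.8531^0 = +0.020172
  k=1: (−1)^1·48.0000/(6)·0.5217^4·0.8531^2 = -0.431447
  k=2: (−1)^2·48.0000/(8)·0.5217^2·0.8531^4 = +0.865109
d^3_{-1,-1}(2.0438) = +0.020172 -0.431447 +0.865109 = +0.453835

d=0.4538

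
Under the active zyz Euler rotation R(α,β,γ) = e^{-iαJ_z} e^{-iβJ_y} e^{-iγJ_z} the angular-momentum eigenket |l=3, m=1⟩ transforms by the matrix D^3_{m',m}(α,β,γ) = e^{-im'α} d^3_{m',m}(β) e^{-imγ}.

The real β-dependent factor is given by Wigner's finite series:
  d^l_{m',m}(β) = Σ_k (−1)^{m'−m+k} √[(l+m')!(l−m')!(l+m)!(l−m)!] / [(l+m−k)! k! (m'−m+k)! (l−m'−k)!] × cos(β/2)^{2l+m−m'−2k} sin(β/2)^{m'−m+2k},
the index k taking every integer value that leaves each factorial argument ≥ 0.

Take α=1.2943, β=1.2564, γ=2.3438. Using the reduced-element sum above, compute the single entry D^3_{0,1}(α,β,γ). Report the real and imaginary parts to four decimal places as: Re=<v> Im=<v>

Re=0.1501 Im=0.1538

Split into d^3_{0,1}(β=1.2564) × two z-phases.
With c≡cos(β/2)=0.809087 and s≡sin(β/2)=0.587689, N=[6·6·24·2]^{1/2}=41.569219
Admissible k: 1..3 (factorial args all ≥0)
  k=1: (−1)^0·41.5692/(12)·0.8091^5·0.5877^1 = +0.705852
  k=2: (−1)^1·41.5692/(4)·0.8091^3·0.5877^3 = -1.117225
  k=3: (−1)^2·41.5692/(12)·0.8091^1·0.5877^5 = +0.196483
d^3_{0,1}(1.2564) = +0.705852 -1.117225 +0.196483 = -0.214890
D = (+1.000000+0.000000i)·(-0.214890)·(-0.698288-0.715816i) = +0.150055+0.153822i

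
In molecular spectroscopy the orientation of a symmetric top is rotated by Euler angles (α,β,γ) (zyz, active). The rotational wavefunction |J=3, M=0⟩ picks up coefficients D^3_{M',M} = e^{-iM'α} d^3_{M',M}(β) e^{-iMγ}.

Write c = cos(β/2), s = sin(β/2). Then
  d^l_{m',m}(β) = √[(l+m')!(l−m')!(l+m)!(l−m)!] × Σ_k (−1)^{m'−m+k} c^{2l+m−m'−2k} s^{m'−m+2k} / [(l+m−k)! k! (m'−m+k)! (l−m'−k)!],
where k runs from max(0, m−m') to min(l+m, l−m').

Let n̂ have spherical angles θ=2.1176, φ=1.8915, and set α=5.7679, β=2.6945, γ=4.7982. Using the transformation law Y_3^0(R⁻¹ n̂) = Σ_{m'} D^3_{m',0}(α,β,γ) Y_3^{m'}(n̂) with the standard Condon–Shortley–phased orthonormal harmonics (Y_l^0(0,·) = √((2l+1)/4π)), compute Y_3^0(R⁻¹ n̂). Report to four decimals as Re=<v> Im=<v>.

Need the full column D^3_{m',0} for m'=−3..3 at α=5.7679, β=2.6945, γ=4.7982.
cos(β/2)=0.221689, sin(β/2)=0.975117
d^3_{-3,0}: single k=3 term ⇒ +0.045177;  D = +0.001127-0.045163i
d^3_{-2,0}: k∈[2..3] ⇒ +0.012579 -0.243376 = -0.230796;  D = -0.118705+0.197929i
d^3_{-1,0}: k∈[1..3] ⇒ +0.001809 -0.104982 +0.677048 = +0.573875;  D = +0.499358-0.282796i
d^3_{0,0}: k∈[0..3] ⇒ +0.000119 -0.020670 +0.399907 -0.859689 = -0.480333;  D = -0.480333+0.000000i
d^3_{1,0}: k∈[0..2] ⇒ -0.001809 +0.104982 -0.677048 = -0.573875;  D = -0.499358-0.282796i
d^3_{2,0}: k∈[0..1] ⇒ +0.012579 -0.243376 = -0.230796;  D = -0.118705-0.197929i
d^3_{3,0}: single k=0 term ⇒ -0.045177;  D = -0.001127-0.045163i
Y_3^{m'}(θ=2.1176,φ=1.8915) and Σ D·Y over m':
  (+0.0011-0.0452i)·(+0.2133+0.1487i)  (-0.1187+0.1979i)·(+0.3107-0.2320i)  (+0.4994-0.2828i)·(-0.0306-0.0922i)  (-0.4803+0.0000i)·(+0.3198+0.0000i)  (-0.4994-0.2828i)·(+0.0306-0.0922i)  (-0.1187-0.1979i)·(+0.3107+0.2320i)  (-0.0011-0.0452i)·(-0.2133+0.1487i)
Y_3^0(R⁻¹ n̂) = -0.204329-0.000000i

Re=-0.2043 Im=0.0000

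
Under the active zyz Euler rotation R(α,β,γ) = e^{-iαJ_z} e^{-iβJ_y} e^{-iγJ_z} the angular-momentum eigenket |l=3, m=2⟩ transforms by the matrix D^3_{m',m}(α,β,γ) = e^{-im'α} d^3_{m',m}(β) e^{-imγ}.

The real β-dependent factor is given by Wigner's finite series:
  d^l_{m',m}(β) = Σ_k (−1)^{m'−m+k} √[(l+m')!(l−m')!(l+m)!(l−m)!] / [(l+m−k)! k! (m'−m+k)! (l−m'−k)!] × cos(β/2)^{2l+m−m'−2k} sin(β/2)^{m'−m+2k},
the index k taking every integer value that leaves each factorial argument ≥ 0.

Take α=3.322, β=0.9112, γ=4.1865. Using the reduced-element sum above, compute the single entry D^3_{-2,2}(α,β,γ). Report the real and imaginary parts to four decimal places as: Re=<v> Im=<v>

Re=-0.0227 Im=-0.1421

D^3_{-2,2}(3.322,0.9112,4.1865) = e^{-i·-2·3.322}·d^3_{-2,2}(0.9112)·e^{-i·2·4.1865}. Compute d first:
c=cos(0.9112/2)=0.897997, s=sin(0.9112/2)=0.440001; N=√[1·120·120·1]=120.000000
k: max(0,(2)−(-2))=4 … min(3+(2),3−(-2))=5
  k=4: (−1)^0·120.0000/(24)·0.8980^2·0.4400^4 = +0.151125
  k=5: (−1)^1·120.0000/(120)·0.8980^0·0.4400^6 = -0.007256
d^3_{-2,2}(0.9112) = +0.151125 -0.007256 = +0.143868
Attach z-rotation phases: D = e^{-i(-2)(3.322)}·(+0.143868)·e^{-i(2)(4.1865)} = -0.022666-0.142072i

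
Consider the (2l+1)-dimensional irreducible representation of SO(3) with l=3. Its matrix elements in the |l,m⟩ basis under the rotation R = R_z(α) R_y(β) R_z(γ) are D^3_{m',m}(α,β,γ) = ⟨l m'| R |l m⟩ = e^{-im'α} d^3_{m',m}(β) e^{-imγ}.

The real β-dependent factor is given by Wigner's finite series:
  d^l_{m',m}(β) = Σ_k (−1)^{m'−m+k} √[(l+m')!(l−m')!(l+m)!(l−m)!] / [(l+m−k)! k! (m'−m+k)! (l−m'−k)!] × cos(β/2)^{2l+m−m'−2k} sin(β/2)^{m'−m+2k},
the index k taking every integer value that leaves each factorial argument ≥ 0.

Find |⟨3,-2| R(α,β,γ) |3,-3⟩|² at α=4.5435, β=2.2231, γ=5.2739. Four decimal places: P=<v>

P=0.0014

D^3_{-2,-3}(4.5435,2.2231,5.2739) = e^{-i·-2·4.5435}·d^3_{-2,-3}(2.2231)·e^{-i·-3·5.2739}. Compute d first:
c=cos(2.2231/2)=0.443273, s=sin(2.2231/2)=0.896387; N=√[1·120·1·720]=293.938769
The bounds max(0,m−m')=0 and min(l+m,l−m')=0 give 1 term
  k=0: (−1)^1·293.9388/(120)·0.4433^5·0.8964^1 = -0.037577
d^3_{-2,-3}(2.2231) = -0.037577
|D^3_{-2,-3}|² = |d^3_{-2,-3}(β)|² = (-0.037577)² = 0.001412 (the z-rotation phases have unit modulus)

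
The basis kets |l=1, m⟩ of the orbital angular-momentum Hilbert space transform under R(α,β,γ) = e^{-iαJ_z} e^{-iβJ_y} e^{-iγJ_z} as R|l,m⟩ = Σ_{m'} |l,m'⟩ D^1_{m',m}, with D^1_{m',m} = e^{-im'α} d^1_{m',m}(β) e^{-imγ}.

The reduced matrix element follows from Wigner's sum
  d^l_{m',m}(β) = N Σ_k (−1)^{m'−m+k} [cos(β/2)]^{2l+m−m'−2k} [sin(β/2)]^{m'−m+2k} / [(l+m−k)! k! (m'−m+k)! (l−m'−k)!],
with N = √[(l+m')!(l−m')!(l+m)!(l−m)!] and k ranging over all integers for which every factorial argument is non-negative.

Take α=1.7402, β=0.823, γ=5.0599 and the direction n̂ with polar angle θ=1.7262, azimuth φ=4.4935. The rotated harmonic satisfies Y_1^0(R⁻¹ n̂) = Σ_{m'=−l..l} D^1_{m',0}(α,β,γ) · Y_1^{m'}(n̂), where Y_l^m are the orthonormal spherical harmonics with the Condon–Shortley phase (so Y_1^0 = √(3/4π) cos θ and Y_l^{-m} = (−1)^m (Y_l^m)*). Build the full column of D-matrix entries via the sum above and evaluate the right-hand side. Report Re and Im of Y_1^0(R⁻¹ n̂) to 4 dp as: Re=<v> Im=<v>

Re=-0.3790 Im=0.0000

Need the full column D^1_{m',0} for m'=−1..1 at α=1.7402, β=0.823, γ=5.0599.
cos(β/2)=0.916522, sin(β/2)=0.399985
d^1_{-1,0}: single k=1 term ⇒ +0.518443;  D = -0.087407+0.511022i
d^1_{0,0}: k∈[0..1] ⇒ +0.840012 -0.159988 = +0.680025;  D = +0.680025+0.000000i
d^1_{1,0}: single k=0 term ⇒ -0.518443;  D = +0.087407+0.511022i
Y_1^{m'}(θ=1.7262,φ=4.4935) and Σ D·Y over m':
  (-0.0874+0.5110i)·(-0.0741+0.3332i)  (+0.6800+0.0000i)·(-0.0756+0.0000i)  (+0.0874+0.5110i)·(+0.0741+0.3332i)
Y_1^0(R⁻¹ n̂) = -0.379001+0.000000i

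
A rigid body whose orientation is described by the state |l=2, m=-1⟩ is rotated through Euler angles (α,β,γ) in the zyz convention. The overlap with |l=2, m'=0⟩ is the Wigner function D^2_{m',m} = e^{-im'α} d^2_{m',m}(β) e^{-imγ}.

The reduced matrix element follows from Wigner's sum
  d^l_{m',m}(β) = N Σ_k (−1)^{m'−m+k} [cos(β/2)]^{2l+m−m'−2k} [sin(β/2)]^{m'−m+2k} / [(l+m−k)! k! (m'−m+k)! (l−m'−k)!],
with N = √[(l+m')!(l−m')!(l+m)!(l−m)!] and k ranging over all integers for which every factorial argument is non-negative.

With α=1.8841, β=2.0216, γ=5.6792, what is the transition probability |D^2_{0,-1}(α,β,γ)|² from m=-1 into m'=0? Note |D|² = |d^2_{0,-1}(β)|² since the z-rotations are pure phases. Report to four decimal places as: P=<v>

P=0.2307

First d^2_{0,-1}(β=2.0216), then the phase factors e^{-i(0)α} and e^{-i(-1)γ}:
Half-angle: c=0.531183, s=0.847257. N=√(2·2·1·6)=4.898979
k: max(0,(-1)−(0))=0 … min(2+(-1),2−(0))=1
  k=0: (−1)^1·4.8990/(2)·0.5312^3·0.8473^1 = -0.311045
  k=1: (−1)^2·4.8990/(2)·0.5312^1·0.8473^3 = +0.791344
d^2_{0,-1}(2.0216) = -0.311045 +0.791344 = +0.480299
|D^2_{0,-1}|² = |d^2_{0,-1}(β)|² = (+0.480299)² = 0.230687 (the z-rotation phases have unit modulus)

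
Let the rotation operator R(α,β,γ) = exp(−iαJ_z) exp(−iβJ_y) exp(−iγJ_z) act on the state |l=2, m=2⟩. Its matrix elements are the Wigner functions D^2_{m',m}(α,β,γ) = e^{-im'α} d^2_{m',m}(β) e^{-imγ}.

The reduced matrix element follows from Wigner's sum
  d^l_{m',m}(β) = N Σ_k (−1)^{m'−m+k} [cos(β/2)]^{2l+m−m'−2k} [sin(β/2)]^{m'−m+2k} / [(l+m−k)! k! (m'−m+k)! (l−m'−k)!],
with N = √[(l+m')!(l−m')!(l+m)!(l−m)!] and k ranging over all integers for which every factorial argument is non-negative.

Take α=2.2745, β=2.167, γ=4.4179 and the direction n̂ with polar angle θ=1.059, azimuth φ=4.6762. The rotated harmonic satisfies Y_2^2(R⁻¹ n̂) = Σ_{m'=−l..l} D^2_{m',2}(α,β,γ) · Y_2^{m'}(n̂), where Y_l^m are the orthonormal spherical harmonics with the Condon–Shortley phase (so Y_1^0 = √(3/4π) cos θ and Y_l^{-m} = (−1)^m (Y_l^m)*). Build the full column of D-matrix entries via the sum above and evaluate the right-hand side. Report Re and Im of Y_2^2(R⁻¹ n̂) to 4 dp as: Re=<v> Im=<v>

Re=0.0993 Im=0.0902

Need the full column D^2_{m',2} for m'=−2..2 at α=2.2745, β=2.167, γ=4.4179.
cos(β/2)=0.468239, sin(β/2)=0.883602
d^2_{-2,2}: single k=4 term ⇒ +0.609575;  D = -0.251667+0.555198i
d^2_{-1,2}: single k=3 term ⇒ +0.646052;  D = +0.621227-0.177369i
d^2_{0,2}: single k=2 term ⇒ +0.419299;  D = -0.348651-0.232925i
d^2_{1,2}: single k=1 term ⇒ +0.181421;  D = +0.020768+0.180229i
d^2_{2,2}: single k=0 term ⇒ +0.048069;  D = +0.032849-0.035094i
Y_2^{m'}(θ=1.059,φ=4.6762) and Σ D·Y over m':
  (-0.2517+0.5552i)·(-0.2929-0.0212i)  (+0.6212-0.1774i)·(-0.0119+0.3297i)  (-0.3487-0.2329i)·(-0.0885+0.0000i)  (+0.0208+0.1802i)·(+0.0119+0.3297i)  (+0.0328-0.0351i)·(-0.2929+0.0212i)
Y_2^2(R⁻¹ n̂) = +0.099346+0.090233i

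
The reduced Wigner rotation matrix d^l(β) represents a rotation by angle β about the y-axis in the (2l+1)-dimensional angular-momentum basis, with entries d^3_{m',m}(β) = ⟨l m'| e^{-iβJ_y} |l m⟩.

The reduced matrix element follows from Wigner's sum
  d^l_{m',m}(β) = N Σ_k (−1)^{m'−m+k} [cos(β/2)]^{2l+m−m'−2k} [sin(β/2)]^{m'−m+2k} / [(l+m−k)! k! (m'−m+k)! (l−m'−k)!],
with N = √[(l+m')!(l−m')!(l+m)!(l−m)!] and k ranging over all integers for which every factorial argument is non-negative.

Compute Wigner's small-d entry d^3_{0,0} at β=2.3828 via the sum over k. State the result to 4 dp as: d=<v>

d=0.1332

d^3_{0,0}(β=2.3828) via Wigner's sum:
With c≡cos(β/2)=0.370360 and s≡sin(β/2)=0.928888, N=[6·6·6·6]^{1/2}=36.000000
k: max(0,(0)−(0))=0 … min(3+(0),3−(0))=3
  k=0: (−1)^0·36.0000/(36)·0.3704^6·0.9289^0 = +0.002581
  k=1: (−1)^1·36.0000/(4)·0.3704^4·0.9289^2 = -0.146105
  k=2: (−1)^2·36.0000/(4)·0.3704^2·0.9289^4 = +0.919061
  k=3: (−1)^3·36.0000/(36)·0.3704^0·0.9289^6 = -0.642364
d^3_{0,0}(2.3828) = +0.002581 -0.146105 +0.919061 -0.642364 = +0.133173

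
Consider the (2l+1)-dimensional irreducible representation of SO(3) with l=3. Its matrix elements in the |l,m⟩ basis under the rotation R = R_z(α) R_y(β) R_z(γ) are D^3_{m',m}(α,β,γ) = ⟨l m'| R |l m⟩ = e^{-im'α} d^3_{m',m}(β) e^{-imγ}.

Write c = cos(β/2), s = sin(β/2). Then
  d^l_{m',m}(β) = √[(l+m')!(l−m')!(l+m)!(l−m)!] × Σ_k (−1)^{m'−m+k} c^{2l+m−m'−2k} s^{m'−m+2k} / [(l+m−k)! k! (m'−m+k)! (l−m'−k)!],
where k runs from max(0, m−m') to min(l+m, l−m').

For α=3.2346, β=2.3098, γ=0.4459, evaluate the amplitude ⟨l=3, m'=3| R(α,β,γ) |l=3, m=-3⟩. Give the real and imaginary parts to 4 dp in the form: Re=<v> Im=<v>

Re=-0.2871 Im=-0.5107

First d^3_{3,-3}(β=2.3098), then the phase factors e^{-i(3)α} and e^{-i(-3)γ}:
c=cos(2.3098/2)=0.404010, s=sin(2.3098/2)=0.914755; N=√[720·1·1·720]=720.000000
k: max(0,(-3)−(3))=0 … min(3+(-3),3−(3))=0
  k=0: (−1)^6·720.0000/(720)·0.4040^0·0.9148^6 = +0.585905
d^3_{3,-3}(2.3098) = +0.585905
Attach z-rotation phases: D = e^{-i(3)(3.2346)}·(+0.585905)·e^{-i(-3)(0.4459)} = -0.287108-0.510739i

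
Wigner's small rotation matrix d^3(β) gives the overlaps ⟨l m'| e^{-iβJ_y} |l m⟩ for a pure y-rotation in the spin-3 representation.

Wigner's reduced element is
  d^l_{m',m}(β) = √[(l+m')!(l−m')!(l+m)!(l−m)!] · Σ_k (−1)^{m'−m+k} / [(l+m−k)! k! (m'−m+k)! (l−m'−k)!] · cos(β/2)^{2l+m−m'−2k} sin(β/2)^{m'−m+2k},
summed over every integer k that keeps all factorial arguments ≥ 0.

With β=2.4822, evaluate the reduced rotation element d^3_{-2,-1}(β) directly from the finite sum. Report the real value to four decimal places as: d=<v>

d^3_{-2,-1}(β=2.4822) via Wigner's sum:
c=cos(2.4822/2)=0.323756, s=sin(2.4822/2)=0.946141; N=√[1·120·2·24]=75.894664
k∈{1,2} keeps every argument non-negative
  k=1: (−1)^0·75.8947/(24)·0.3238^5·0.9461^1 = +0.010642
  k=2: (−1)^1·75.8947/(12)·0.3238^3·0.9461^3 = -0.181781
d^3_{-2,-1}(2.4822) = +0.010642 -0.181781 = -0.171139

d=-0.1711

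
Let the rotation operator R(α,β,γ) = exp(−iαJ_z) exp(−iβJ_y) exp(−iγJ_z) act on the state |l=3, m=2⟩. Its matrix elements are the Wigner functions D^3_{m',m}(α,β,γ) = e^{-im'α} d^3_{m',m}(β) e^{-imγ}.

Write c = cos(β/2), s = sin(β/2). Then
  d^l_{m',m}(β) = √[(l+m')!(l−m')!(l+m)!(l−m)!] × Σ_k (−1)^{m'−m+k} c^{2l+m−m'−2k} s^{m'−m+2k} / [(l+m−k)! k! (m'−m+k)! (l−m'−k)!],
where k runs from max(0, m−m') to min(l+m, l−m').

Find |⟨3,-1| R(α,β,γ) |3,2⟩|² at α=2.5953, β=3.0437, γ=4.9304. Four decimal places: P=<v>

P=0.0234

D^3_{-1,2}(2.5953,3.0437,4.9304) = e^{-i·-1·2.5953}·d^3_{-1,2}(3.0437)·e^{-i·2·4.9304}. Compute d first:
With c≡cos(β/2)=0.048927 and s≡sin(β/2)=0.998802, N=[2·24·120·1]^{1/2}=75.894664
Admissible k: 3..4 (factorial args all ≥0)
  k=3: (−1)^0·75.8947/(12)·0.0489^3·0.9988^3 = +0.000738
  k=4: (−1)^1·75.8947/(24)·0.0489^1·0.9988^5 = -0.153796
d^3_{-1,2}(3.0437) = +0.000738 -0.153796 = -0.153058
|D^3_{-1,2}|² = |d^3_{-1,2}(β)|² = (-0.153058)² = 0.023427 (the z-rotation phases have unit modulus)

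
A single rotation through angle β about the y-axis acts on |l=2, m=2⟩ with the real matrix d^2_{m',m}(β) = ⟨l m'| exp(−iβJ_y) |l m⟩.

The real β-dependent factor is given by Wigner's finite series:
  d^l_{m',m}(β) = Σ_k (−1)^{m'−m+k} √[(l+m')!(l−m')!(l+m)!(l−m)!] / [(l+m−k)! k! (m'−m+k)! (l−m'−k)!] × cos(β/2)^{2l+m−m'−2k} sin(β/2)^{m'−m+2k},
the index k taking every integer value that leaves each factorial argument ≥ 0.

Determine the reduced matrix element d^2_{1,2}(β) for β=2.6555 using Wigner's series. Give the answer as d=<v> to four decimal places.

d=0.0271

d^2_{1,2}(β=2.6555) via Wigner's sum:
With c≡cos(β/2)=0.240661 and s≡sin(β/2)=0.970609, N=[6·1·24·1]^{1/2}=12.000000
The bounds max(0,m−m')=1 and min(l+m,l−m')=1 give 1 term
  k=1: (−1)^0·12.0000/(6)·0.2407^3·0.9706^1 = +0.027058
d^2_{1,2}(2.6555) = +0.027058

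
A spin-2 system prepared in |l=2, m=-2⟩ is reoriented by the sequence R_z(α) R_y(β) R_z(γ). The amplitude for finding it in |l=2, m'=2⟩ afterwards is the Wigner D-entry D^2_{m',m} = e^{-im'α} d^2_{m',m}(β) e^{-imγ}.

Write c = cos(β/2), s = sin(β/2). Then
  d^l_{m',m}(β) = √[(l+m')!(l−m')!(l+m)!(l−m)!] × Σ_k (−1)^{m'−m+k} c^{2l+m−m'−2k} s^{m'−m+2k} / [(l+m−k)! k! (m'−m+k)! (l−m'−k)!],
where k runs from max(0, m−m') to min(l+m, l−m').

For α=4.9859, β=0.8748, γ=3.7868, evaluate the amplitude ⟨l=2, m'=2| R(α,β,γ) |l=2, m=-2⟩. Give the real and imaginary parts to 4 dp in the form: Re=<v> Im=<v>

Re=-0.0237 Im=-0.0218

First d^2_{2,-2}(β=0.8748), then the phase factors e^{-i(2)α} and e^{-i(-2)γ}:
c=cos(0.8748/2)=0.905856, s=sin(0.8748/2)=0.423586; N=√[24·1·1·24]=24.000000
The bounds max(0,m−m')=0 and min(l+m,l−m')=0 give 1 term
  k=0: (−1)^4·24.0000/(24)·0.9059^0·0.4236^4 = +0.032193
d^2_{2,-2}(0.8748) = +0.032193
Phases: e^{-i·(2)·4.9859}=-0.854077+0.520146i, e^{-i·(-2)·3.7868}=+0.276722+0.960950i ⇒ D=-0.023700-0.021788i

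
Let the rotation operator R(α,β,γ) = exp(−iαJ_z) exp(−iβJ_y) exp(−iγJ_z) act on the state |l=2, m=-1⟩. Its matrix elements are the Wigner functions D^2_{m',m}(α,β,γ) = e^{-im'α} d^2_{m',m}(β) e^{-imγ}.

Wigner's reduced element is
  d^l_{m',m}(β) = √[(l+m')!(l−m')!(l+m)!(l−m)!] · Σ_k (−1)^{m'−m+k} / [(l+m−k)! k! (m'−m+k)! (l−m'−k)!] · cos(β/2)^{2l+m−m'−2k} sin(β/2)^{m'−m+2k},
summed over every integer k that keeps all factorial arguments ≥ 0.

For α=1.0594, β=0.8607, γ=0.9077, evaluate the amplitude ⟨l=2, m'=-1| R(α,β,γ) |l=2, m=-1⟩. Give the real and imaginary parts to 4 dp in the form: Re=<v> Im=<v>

D^2_{-1,-1}(1.0594,0.8607,0.9077) = e^{-i·-1·1.0594}·d^2_{-1,-1}(0.8607)·e^{-i·-1·0.9077}. Compute d first:
c=cos(0.8607/2)=0.908820, s=sin(0.8607/2)=0.417189; N=√[1·6·1·6]=6.000000
The bounds max(0,m−m')=0 and min(l+m,l−m')=1 give 2 terms
  k=0: (−1)^0·6.0000/(6)·0.9088^4·0.4172^0 = +0.682199
  k=1: (−1)^1·6.0000/(2)·0.9088^2·0.4172^2 = -0.431263
d^2_{-1,-1}(0.8607) = +0.682199 -0.431263 = +0.250936
Phases: e^{-i·(-1)·1.0594}=+0.489395+0.872062i, e^{-i·(-1)·0.9077}=+0.615560+0.788090i ⇒ D=-0.096864+0.231487i

Re=-0.0969 Im=0.2315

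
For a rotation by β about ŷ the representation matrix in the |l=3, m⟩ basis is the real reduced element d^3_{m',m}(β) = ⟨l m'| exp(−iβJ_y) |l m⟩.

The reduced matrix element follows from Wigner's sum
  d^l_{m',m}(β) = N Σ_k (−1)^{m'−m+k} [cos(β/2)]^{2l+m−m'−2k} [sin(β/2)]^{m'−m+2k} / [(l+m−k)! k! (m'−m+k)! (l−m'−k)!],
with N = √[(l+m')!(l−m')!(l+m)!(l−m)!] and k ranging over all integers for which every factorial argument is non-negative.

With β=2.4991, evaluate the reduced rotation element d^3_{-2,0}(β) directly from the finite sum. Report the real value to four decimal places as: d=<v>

d^3_{-2,0}(β=2.4991) via Wigner's sum:
Half-angle: c=0.315749, s=0.948843. N=√(1·120·6·6)=65.726707
k∈{2,3} keeps every argument non-negative
  k=2: (−1)^0·65.7267/(12)·0.3157^4·0.9488^2 = +0.049014
  k=3: (−1)^1·65.7267/(12)·0.3157^2·0.9488^4 = -0.442611
d^3_{-2,0}(2.4991) = +0.049014 -0.442611 = -0.393597

d=-0.3936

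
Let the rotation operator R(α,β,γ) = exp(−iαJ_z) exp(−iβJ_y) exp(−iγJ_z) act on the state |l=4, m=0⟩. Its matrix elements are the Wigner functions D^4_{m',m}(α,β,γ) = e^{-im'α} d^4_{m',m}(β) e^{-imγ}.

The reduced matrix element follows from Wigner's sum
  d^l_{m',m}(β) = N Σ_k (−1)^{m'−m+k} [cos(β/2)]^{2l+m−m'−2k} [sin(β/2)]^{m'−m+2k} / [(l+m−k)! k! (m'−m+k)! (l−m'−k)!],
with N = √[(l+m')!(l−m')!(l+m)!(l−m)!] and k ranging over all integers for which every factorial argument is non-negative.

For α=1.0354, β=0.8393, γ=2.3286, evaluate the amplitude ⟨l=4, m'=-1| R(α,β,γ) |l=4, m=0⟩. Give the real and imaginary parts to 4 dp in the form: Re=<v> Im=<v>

Re=0.0175 Im=0.0295

Split into d^4_{-1,0}(β=0.8393) × two z-phases.
Half-angle: c=0.913232, s=0.407441. N=√(6·120·24·24)=643.987578
The bounds max(0,m−m')=1 and min(l+m,l−m')=4 give 4 terms
  k=1: (−1)^0·643.9876/(144)·0.9132^7·0.4074^1 = +0.965264
  k=2: (−1)^1·643.9876/(24)·0.9132^5·0.4074^3 = -1.152828
  k=3: (−1)^2·643.9876/(24)·0.9132^3·0.4074^5 = +0.229473
  k=4: (−1)^3·643.9876/(144)·0.9132^1·0.4074^7 = -0.007613
d^4_{-1,0}(0.8393) = +0.965264 -1.152828 +0.229473 -0.007613 = +0.034296
D = (+0.510182+0.860066i)·(+0.034296)·(+1.000000+0.000000i) = +0.017497+0.029497i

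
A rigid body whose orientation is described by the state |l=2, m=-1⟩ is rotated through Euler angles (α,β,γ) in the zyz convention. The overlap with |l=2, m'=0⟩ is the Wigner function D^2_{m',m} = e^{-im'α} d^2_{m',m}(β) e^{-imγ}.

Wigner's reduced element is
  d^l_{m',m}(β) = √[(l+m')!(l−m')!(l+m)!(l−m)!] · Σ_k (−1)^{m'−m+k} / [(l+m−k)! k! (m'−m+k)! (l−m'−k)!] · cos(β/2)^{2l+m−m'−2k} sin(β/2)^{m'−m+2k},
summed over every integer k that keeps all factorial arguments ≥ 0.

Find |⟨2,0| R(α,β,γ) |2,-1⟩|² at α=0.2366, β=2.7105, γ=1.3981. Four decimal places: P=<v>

P=0.2162

Split into d^2_{0,-1}(β=2.7105) × two z-phases.
With c≡cos(β/2)=0.213881 and s≡sin(β/2)=0.976860, N=[2·2·1·6]^{1/2}=4.898979
k∈{0,1} keeps every argument non-negative
  k=0: (−1)^1·4.8990/(2)·0.2139^3·0.9769^1 = -0.023411
  k=1: (−1)^2·4.8990/(2)·0.2139^1·0.9769^3 = +0.488365
d^2_{0,-1}(2.7105) = -0.023411 +0.488365 = +0.464954
|D^2_{0,-1}|² = |d^2_{0,-1}(β)|² = (+0.464954)² = 0.216182 (the z-rotation phases have unit modulus)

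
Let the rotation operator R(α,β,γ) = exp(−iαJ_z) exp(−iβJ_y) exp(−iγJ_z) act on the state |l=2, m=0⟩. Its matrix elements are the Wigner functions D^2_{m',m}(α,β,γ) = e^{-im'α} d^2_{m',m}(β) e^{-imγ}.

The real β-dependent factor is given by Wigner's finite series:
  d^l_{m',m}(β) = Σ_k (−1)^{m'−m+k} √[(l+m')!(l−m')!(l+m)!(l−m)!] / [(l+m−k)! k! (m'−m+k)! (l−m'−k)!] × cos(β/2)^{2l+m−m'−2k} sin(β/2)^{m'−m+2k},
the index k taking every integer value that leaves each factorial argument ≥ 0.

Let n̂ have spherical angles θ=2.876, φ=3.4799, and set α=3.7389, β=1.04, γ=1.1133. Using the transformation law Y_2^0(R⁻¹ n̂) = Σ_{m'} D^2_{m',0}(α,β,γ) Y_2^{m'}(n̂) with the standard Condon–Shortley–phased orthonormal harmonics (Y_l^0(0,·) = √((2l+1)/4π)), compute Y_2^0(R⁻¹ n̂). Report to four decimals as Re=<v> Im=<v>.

Need the full column D^2_{m',0} for m'=−2..2 at α=3.7389, β=1.04, γ=1.1133.
cos(β/2)=0.867819, sin(β/2)=0.496880
d^2_{-2,0}: single k=2 term ⇒ +0.455447;  D = +0.167318+0.423599i
d^2_{-1,0}: k∈[1..2] ⇒ +0.795454 -0.260771 = +0.534683;  D = -0.442104-0.300715i
d^2_{0,0}: k∈[0..2] ⇒ +0.567175 -0.743741 +0.060955 = -0.115612;  D = -0.115612+0.000000i
d^2_{1,0}: k∈[0..1] ⇒ -0.795454 +0.260771 = -0.534683;  D = +0.442104-0.300715i
d^2_{2,0}: single k=0 term ⇒ +0.455447;  D = +0.167318-0.423599i
Y_2^{m'}(θ=2.876,φ=3.4799) and Σ D·Y over m':
  (+0.1673+0.4236i)·(+0.0207-0.0167i)  (-0.4421-0.3007i)·(+0.1846-0.0649i)  (-0.1156+0.0000i)·(+0.5656+0.0000i)  (+0.4421-0.3007i)·(-0.1846-0.0649i)  (+0.1673-0.4236i)·(+0.0207+0.0167i)
Y_2^0(R⁻¹ n̂) = -0.246591+0.000000i

Re=-0.2466 Im=0.0000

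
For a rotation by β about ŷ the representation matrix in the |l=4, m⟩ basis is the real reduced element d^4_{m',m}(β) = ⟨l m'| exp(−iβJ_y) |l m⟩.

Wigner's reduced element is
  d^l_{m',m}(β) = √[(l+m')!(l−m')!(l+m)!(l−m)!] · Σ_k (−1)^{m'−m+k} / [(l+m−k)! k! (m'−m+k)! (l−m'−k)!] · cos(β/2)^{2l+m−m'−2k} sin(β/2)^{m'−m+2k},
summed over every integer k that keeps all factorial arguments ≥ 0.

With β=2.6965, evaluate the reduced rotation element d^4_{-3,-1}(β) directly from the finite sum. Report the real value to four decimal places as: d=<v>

d^4_{-3,-1}(β=2.6965) via Wigner's sum:
Half-angle: c=0.220714, s=0.975339. N=√(1·5040·6·120)=1904.940944
Admissible k: 2..3 (factorial args all ≥0)
  k=2: (−1)^0·1904.9409/(240)·0.2207^6·0.9753^2 = +0.000873
  k=3: (−1)^1·1904.9409/(144)·0.2207^4·0.9753^4 = -0.028409
d^4_{-3,-1}(2.6965) = +0.000873 -0.028409 = -0.027536

d=-0.0275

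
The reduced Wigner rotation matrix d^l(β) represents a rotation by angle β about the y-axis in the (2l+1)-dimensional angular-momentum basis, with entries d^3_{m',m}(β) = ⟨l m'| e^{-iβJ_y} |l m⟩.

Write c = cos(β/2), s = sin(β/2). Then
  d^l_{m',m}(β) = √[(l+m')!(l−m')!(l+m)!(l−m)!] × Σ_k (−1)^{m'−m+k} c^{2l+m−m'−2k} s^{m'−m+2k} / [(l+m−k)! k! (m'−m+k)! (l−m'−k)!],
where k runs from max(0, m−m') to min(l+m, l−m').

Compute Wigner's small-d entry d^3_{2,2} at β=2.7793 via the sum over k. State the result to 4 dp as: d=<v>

d=-0.0051

d^3_{2,2}(β=2.7793) via Wigner's sum:
With c≡cos(β/2)=0.180157 and s≡sin(β/2)=0.983638, N=[120·1·120·1]^{1/2}=120.000000
k∈{0,1} keeps every argument non-negative
  k=0: (−1)^0·120.0000/(120)·0.1802^6·0.9836^0 = +0.000034
  k=1: (−1)^1·120.0000/(24)·0.1802^4·0.9836^2 = -0.005096
d^3_{2,2}(2.7793) = +0.000034 -0.005096 = -0.005062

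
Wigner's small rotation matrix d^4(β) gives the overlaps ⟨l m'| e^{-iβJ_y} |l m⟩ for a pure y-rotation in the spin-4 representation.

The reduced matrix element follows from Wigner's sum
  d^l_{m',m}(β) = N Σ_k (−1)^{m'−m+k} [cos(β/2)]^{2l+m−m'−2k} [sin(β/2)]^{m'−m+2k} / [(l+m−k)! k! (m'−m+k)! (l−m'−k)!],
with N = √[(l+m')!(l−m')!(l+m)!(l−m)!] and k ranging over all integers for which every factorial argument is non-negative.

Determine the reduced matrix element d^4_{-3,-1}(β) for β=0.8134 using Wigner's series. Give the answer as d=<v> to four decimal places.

d^4_{-3,-1}(β=0.8134) via Wigner's sum:
With c≡cos(β/2)=0.918431 and s≡sin(β/2)=0.395581, N=[1·5040·6·120]^{1/2}=1904.940944
Admissible k: 2..3 (factorial args all ≥0)
  k=2: (−1)^0·1904.9409/(240)·0.9184^6·0.3956^2 = +0.745453
  k=3: (−1)^1·1904.9409/(144)·0.9184^4·0.3956^4 = -0.230487
d^4_{-3,-1}(0.8134) = +0.745453 -0.230487 = +0.514966

d=0.5150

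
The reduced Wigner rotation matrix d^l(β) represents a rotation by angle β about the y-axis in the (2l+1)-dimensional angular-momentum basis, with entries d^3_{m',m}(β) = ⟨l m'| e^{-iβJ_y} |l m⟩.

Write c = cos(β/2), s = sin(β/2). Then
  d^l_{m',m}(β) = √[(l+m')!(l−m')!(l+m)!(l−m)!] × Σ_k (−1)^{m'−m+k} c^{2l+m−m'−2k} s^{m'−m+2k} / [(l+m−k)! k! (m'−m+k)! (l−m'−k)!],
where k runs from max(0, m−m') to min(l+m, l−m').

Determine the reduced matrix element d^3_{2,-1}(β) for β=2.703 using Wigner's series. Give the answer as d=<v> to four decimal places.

d^3_{2,-1}(β=2.703) via Wigner's sum:
With c≡cos(β/2)=0.217543 and s≡sin(β/2)=0.976051, N=[120·1·2·24]^{1/2}=75.894664
k∈{0,1} keeps every argument non-negative
  k=0: (−1)^3·75.8947/(12)·0.2175^3·0.9761^3 = -0.060545
  k=1: (−1)^4·75.8947/(24)·0.2175^1·0.9761^5 = +0.609406
d^3_{2,-1}(2.703) = -0.060545 +0.609406 = +0.548861

d=0.5489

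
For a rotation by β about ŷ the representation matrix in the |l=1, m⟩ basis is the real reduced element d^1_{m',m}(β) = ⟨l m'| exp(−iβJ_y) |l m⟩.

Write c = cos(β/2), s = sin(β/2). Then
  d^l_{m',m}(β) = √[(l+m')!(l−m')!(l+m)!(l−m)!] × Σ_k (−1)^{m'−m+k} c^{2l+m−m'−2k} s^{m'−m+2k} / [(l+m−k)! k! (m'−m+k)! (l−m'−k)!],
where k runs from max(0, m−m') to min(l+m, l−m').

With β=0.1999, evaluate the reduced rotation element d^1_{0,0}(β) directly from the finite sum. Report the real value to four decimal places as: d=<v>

d=0.9801

d^1_{0,0}(β=0.1999) via Wigner's sum:
c=cos(0.1999/2)=0.995009, s=sin(0.1999/2)=0.099784; N=√[1·1·1·1]=1.000000
Admissible k: 0..1 (factorial args all ≥0)
  k=0: (−1)^0·1.0000/(1)·0.9950^2·0.0998^0 = +0.990043
  k=1: (−1)^1·1.0000/(1)·0.9950^0·0.0998^2 = -0.009957
d^1_{0,0}(0.1999) = +0.990043 -0.009957 = +0.980086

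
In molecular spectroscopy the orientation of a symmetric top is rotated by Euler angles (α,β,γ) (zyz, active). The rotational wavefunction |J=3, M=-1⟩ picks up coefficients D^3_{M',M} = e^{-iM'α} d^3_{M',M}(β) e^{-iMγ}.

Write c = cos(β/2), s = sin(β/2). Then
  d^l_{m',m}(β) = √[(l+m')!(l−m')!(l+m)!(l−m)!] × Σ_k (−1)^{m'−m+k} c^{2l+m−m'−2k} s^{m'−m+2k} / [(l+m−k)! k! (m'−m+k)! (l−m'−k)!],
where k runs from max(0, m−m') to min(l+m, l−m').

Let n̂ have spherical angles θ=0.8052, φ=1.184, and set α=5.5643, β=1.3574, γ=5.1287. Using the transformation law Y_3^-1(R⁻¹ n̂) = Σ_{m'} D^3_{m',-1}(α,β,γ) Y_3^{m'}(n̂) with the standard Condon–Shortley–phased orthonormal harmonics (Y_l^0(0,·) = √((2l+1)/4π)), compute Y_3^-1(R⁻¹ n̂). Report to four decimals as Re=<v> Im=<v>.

Need the full column D^3_{m',-1} for m'=−3..3 at α=5.5643, β=1.3574, γ=5.1287.
cos(β/2)=0.778389, sin(β/2)=0.627782
d^3_{-3,-1}: single k=2 term ⇒ +0.560339;  D = -0.552304+0.094550i
d^3_{-2,-1}: k∈[1..2] ⇒ +0.567275 -0.737984 = -0.170709;  D = +0.145593+0.089131i
d^3_{-1,-1}: k∈[0..2] ⇒ +0.222424 -1.157431 +0.564650 = -0.370356;  D = +0.110358+0.353532i
d^3_{0,-1}: k∈[0..2] ⇒ -0.621418 +1.212631 -0.262924 = +0.328288;  D = +0.132756-0.300248i
d^3_{1,-1}: k∈[0..2] ⇒ +0.868073 -0.752867 +0.061214 = +0.176420;  D = +0.159945-0.074441i
d^3_{2,-1}: k∈[0..1] ⇒ -0.737984 +0.240016 = -0.497968;  D = -0.478120-0.139188i
d^3_{3,-1}: single k=0 term ⇒ +0.364480;  D = +0.196263+0.307126i
Y_3^{m'}(θ=0.8052,φ=1.184) and Σ D·Y over m':
  (-0.5523+0.0946i)·(-0.1434+0.0624i)  (+0.1456+0.0891i)·(-0.2634-0.2572i)  (+0.1104+0.3535i)·(+0.1231-0.3023i)  (+0.1328-0.3002i)·(-0.1549+0.0000i)  (+0.1599-0.0744i)·(-0.1231-0.3023i)  (-0.4781-0.1392i)·(-0.2634+0.2572i)  (+0.1963+0.3071i)·(+0.1434+0.0624i)
Y_3^-1(R⁻¹ n̂) = +0.286272-0.121487i

Re=0.2863 Im=-0.1215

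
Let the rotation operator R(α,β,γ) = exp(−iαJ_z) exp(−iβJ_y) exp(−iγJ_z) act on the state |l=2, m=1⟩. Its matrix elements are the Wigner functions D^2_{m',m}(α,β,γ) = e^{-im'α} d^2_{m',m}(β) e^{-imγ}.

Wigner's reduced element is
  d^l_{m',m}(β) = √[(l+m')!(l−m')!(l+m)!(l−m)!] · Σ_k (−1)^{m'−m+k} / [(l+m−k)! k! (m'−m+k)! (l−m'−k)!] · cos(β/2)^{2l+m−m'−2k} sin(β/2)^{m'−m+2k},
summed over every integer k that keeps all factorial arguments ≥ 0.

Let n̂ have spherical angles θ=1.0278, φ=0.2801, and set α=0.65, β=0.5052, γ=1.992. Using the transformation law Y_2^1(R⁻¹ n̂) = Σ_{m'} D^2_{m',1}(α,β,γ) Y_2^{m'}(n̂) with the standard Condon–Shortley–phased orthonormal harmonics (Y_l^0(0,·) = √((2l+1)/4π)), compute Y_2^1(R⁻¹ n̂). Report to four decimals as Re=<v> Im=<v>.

Re=0.3018 Im=0.1831

Need the full column D^2_{m',1} for m'=−2..2 at α=0.65, β=0.5052, γ=1.992.
cos(β/2)=0.968266, sin(β/2)=0.249922
d^2_{-2,1}: single k=3 term ⇒ +0.030230;  D = +0.023276-0.019289i
d^2_{-1,1}: k∈[2..3] ⇒ +0.175679 -0.003901 = +0.171778;  D = +0.038960-0.167301i
d^2_{0,1}: k∈[1..2] ⇒ +0.555731 -0.037024 = +0.518707;  D = -0.212078-0.473370i
d^2_{1,1}: k∈[0..1] ⇒ +0.878979 -0.175679 = +0.703300;  D = -0.617341-0.336928i
d^2_{2,1}: single k=0 term ⇒ -0.453752;  D = +0.448630-0.067991i
Y_2^{m'}(θ=1.0278,φ=0.2801) and Σ D·Y over m':
  (+0.0233-0.0193i)·(+0.2399-0.1505i)  (+0.0390-0.1673i)·(+0.3284-0.0945i)  (-0.2121-0.4734i)·(-0.0628+0.0000i)  (-0.6173-0.3369i)·(-0.3284-0.0945i)  (+0.4486-0.0680i)·(+0.2399+0.1505i)
Y_2^1(R⁻¹ n̂) = +0.301753+0.183136i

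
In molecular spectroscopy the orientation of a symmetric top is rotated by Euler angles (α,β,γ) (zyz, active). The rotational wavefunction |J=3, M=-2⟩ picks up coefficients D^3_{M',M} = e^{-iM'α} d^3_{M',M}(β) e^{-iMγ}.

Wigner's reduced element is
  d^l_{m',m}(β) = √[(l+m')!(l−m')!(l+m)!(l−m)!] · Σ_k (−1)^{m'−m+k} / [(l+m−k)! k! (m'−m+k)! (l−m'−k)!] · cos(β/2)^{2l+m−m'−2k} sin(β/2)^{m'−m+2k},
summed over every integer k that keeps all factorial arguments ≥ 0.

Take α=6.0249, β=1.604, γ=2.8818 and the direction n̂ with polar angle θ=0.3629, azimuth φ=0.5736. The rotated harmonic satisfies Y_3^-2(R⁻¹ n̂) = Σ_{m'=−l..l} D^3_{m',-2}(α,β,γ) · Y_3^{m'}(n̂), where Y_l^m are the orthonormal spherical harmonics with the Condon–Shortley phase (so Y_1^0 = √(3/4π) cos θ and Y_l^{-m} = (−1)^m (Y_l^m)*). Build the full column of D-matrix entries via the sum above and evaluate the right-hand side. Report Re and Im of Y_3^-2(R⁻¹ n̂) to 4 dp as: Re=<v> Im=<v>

Re=0.2032 Im=0.0048

Need the full column D^3_{m',-2} for m'=−3..3 at α=6.0249, β=1.604, γ=2.8818.
cos(β/2)=0.695271, sin(β/2)=0.718748
d^3_{-3,-2}: single k=1 term ⇒ +0.286037;  D = +0.078045-0.275183i
d^3_{-2,-2}: k∈[0..1] ⇒ +0.112960 -0.603586 = -0.490626;  D = -0.249989+0.422160i
d^3_{-1,-2}: k∈[0..1] ⇒ -0.369272 +0.789263 = +0.419991;  D = +0.299206-0.294735i
d^3_{0,-2}: k∈[0..1] ⇒ +0.661195 -0.706602 = -0.045408;  D = -0.039415+0.022546i
d^3_{1,-2}: k∈[0..1] ⇒ -0.789263 +0.421733 = -0.367530;  D = -0.355054+0.094946i
d^3_{2,-2}: k∈[0..1] ⇒ +0.645037 -0.137867 = +0.507170;  D = +0.507168-0.001529i
d^3_{3,-2}: single k=0 term ⇒ -0.326673;  D = -0.316087-0.082487i
Y_3^{m'}(θ=0.3629,φ=0.5736) and Σ D·Y over m':
  (+0.0780-0.2752i)·(-0.0028-0.0185i)  (-0.2500+0.4222i)·(+0.0495-0.1098i)  (+0.2992-0.2947i)·(+0.3247-0.2098i)  (-0.0394+0.0225i)·(+0.4779+0.0000i)  (-0.3551+0.0949i)·(-0.3247-0.2098i)  (+0.5072-0.0015i)·(+0.0495+0.1098i)  (-0.3161-0.0825i)·(+0.0028-0.0185i)
Y_3^-2(R⁻¹ n̂) = +0.203240+0.004799i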